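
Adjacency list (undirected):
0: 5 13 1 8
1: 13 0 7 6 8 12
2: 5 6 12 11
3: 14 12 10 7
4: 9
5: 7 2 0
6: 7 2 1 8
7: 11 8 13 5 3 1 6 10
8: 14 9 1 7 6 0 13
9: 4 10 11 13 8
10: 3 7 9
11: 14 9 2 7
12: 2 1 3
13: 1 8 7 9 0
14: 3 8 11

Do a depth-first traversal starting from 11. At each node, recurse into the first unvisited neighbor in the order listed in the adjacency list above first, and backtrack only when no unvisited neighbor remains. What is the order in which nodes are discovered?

Visit 11
11 → 14
14 → 3
3 → 12
12 → 2
2 → 5
5 → 7
7 → 8
8 → 9
9 → 4
9 → 10
9 → 13
13 → 1
1 → 0
1 → 6

11 -> 14 -> 3 -> 12 -> 2 -> 5 -> 7 -> 8 -> 9 -> 4 -> 10 -> 13 -> 1 -> 0 -> 6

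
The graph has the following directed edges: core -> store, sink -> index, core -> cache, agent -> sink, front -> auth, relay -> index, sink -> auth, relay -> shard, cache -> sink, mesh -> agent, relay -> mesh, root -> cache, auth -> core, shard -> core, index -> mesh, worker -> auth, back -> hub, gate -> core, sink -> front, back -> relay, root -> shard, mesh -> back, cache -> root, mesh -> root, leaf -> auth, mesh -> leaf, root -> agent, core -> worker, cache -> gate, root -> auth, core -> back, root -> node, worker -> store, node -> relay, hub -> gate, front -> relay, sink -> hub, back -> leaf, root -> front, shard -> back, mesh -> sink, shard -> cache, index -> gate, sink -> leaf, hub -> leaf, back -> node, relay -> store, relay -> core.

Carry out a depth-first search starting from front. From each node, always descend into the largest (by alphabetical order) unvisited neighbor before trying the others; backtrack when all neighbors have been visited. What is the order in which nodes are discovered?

front -> relay -> store -> shard -> core -> worker -> auth -> cache -> sink -> leaf -> index -> mesh -> root -> node -> agent -> back -> hub -> gate

Visit front
front → relay
relay → store
relay → shard
shard → core
core → worker
worker → auth
core → cache
cache → sink
sink → leaf
sink → index
index → mesh
mesh → root
root → node
root → agent
mesh → back
back → hub
hub → gate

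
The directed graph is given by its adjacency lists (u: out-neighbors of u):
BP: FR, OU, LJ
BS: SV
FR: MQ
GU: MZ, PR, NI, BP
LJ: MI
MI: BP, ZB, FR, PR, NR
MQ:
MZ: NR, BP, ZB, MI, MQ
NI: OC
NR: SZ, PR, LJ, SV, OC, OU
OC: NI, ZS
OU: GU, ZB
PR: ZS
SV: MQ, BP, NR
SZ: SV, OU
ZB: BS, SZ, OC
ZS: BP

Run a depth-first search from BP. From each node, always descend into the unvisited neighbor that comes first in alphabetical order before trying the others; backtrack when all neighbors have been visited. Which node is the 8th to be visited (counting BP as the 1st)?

Visit BP
BP → FR
FR → MQ
BP → LJ
LJ → MI
MI → NR
NR → OC
OC → NI
OC → ZS
NR → OU
OU → GU
GU → MZ
MZ → ZB
ZB → BS
BS → SV
ZB → SZ
GU → PR

Visit order: BP, FR, MQ, LJ, MI, NR, OC, NI, ZS, OU, GU, MZ, ZB, BS, SV, SZ, PR

NI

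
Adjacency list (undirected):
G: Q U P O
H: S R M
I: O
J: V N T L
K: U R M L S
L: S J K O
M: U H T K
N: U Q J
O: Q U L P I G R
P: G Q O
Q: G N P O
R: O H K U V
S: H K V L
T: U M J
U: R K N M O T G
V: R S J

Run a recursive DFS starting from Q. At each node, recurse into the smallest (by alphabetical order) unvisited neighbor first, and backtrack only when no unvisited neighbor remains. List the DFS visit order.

Visit Q
Q → G
G → O
O → I
O → L
L → J
J → N
N → U
U → K
K → M
M → H
H → R
R → V
V → S
M → T
O → P

Q G O I L J N U K M H R V S T P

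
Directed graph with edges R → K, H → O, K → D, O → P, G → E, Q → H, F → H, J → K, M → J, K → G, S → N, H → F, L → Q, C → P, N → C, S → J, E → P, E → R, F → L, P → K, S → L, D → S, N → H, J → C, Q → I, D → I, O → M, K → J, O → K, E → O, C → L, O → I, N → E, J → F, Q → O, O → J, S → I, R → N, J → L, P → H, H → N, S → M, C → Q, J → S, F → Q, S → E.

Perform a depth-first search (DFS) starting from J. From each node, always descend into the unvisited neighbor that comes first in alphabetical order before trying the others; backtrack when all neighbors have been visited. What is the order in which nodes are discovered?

J C L Q H F N E O I K D S M G P R

Visit J
J → C
C → L
L → Q
Q → H
H → F
H → N
N → E
E → O
O → I
O → K
K → D
D → S
S → M
K → G
O → P
E → R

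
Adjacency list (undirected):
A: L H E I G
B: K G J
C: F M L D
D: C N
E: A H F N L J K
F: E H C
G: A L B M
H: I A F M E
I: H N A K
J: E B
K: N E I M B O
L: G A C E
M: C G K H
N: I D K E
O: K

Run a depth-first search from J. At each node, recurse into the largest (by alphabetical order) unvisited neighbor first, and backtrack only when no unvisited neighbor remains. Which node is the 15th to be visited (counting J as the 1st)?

Visit J
J → E
E → N
N → K
K → O
K → M
M → H
H → I
I → A
A → L
L → G
G → B
L → C
C → F
C → D

Visit order: J, E, N, K, O, M, H, I, A, L, G, B, C, F, D

D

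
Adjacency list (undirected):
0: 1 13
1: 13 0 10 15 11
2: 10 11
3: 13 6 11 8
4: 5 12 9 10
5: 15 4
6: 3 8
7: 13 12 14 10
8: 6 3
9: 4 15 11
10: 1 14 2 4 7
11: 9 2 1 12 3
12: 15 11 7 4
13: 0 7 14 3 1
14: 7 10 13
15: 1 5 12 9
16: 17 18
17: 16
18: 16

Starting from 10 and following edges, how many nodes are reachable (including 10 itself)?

16

BFS from 10 visits: 10, 1, 14, 2, 4, 7, 13, 0, 15, 11, 5, 12, 9, 3, 6, 8
Reachable nodes: 16 of 19 total.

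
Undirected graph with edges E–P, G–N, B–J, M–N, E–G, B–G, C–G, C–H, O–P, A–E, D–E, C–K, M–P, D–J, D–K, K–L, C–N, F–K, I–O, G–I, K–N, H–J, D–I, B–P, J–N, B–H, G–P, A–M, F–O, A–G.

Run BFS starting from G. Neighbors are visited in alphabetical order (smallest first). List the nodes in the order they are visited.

G → A → B → C → E → I → N → P → M → H → J → K → D → O → F → L

Visit G; enqueue A, B, C, E, I, N, P → queue [A, B, C, E, I, N, P]
Visit A; enqueue M → queue [B, C, E, I, N, P, M]
Visit B; enqueue H, J → queue [C, E, I, N, P, M, H, J]
Visit C; enqueue K → queue [E, I, N, P, M, H, J, K]
Visit E; enqueue D → queue [I, N, P, M, H, J, K, D]
Visit I; enqueue O → queue [N, P, M, H, J, K, D, O]
Visit N → queue [P, M, H, J, K, D, O]
Visit P → queue [M, H, J, K, D, O]
Visit M → queue [H, J, K, D, O]
Visit H → queue [J, K, D, O]
Visit J → queue [K, D, O]
Visit K; enqueue F, L → queue [D, O, F, L]
Visit D → queue [O, F, L]
Visit O → queue [F, L]
Visit F → queue [L]
Visit L → queue []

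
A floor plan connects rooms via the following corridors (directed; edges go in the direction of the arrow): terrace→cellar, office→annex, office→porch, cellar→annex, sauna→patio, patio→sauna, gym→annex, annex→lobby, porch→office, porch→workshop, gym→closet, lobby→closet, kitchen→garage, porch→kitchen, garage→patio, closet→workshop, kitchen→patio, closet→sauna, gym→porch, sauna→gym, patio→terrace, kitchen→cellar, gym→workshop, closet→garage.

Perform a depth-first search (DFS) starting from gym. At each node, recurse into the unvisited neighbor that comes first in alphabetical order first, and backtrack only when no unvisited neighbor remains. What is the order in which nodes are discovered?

gym annex lobby closet garage patio sauna terrace cellar workshop porch kitchen office

Visit gym
gym → annex
annex → lobby
lobby → closet
closet → garage
garage → patio
patio → sauna
patio → terrace
terrace → cellar
closet → workshop
gym → porch
porch → kitchen
porch → office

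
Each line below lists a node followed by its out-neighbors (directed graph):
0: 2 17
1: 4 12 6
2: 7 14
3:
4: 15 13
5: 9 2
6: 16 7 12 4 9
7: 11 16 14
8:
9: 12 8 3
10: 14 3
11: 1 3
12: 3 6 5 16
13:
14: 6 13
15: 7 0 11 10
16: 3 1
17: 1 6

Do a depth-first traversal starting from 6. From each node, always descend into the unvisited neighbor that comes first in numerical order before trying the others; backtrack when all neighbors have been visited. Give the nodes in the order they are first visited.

6 → 4 → 13 → 15 → 0 → 2 → 7 → 11 → 1 → 12 → 3 → 5 → 9 → 8 → 16 → 14 → 17 → 10

Visit 6
6 → 4
4 → 13
4 → 15
15 → 0
0 → 2
2 → 7
7 → 11
11 → 1
1 → 12
12 → 3
12 → 5
5 → 9
9 → 8
12 → 16
7 → 14
0 → 17
15 → 10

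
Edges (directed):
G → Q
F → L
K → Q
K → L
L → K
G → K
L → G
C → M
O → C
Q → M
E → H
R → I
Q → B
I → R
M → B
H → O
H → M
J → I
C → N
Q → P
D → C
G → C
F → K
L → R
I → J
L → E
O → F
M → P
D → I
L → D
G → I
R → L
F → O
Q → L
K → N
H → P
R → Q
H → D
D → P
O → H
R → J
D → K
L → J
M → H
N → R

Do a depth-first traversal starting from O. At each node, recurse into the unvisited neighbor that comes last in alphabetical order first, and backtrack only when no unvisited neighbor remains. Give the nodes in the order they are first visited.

O H P M B D K Q L R J I G C N E F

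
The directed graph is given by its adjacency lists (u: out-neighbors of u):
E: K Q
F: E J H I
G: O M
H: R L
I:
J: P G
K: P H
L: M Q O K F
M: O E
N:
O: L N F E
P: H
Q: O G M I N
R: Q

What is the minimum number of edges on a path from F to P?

2

Level 0: F
Level 1: E, H, I, J
Level 2: G, K, L, P, Q, R
Level 3: M, N, O
P first appears at level 2.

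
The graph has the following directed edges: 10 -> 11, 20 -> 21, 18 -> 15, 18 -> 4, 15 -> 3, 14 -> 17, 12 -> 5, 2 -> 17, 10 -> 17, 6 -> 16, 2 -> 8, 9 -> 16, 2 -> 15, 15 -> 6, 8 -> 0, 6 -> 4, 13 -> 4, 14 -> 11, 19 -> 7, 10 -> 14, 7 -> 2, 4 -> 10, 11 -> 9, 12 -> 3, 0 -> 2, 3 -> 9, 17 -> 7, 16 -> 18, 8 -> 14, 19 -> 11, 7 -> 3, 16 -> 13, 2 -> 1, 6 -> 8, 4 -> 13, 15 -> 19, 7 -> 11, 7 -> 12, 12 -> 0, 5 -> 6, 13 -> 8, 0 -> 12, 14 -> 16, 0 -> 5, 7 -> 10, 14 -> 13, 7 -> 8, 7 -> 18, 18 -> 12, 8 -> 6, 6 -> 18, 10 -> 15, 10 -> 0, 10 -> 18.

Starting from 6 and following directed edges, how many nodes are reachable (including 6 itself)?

20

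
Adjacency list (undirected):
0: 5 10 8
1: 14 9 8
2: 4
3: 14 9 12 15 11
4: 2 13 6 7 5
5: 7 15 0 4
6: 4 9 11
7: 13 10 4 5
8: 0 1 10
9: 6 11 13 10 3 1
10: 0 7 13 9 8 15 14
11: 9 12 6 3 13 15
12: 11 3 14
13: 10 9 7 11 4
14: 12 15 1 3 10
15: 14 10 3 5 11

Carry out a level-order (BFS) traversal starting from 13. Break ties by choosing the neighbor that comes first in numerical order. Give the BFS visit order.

13 -> 4 -> 7 -> 9 -> 10 -> 11 -> 2 -> 5 -> 6 -> 1 -> 3 -> 0 -> 8 -> 14 -> 15 -> 12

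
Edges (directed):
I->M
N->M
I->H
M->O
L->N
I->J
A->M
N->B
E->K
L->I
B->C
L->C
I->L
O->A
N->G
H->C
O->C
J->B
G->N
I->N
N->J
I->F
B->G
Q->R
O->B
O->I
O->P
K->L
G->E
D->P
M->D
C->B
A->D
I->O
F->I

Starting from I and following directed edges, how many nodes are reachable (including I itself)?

16

BFS from I visits: I, F, H, J, L, M, N, O, C, B, D, G, A, P, E, K
Reachable nodes: 16 of 18 total.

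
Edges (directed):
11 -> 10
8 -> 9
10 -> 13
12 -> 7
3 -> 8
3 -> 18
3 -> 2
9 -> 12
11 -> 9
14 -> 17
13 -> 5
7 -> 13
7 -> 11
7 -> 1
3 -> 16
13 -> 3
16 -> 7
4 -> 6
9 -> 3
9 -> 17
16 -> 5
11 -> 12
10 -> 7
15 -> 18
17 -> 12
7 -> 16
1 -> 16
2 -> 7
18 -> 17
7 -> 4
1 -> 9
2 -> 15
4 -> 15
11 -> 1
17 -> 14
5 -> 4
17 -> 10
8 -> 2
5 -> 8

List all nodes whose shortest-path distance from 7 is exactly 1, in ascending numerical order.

Level 0: 7
Level 1: 1, 4, 11, 13, 16
Level 2: 3, 5, 6, 9, 10, 12, 15
Level 3: 2, 8, 17, 18
Level 4: 14

1, 4, 11, 13, 16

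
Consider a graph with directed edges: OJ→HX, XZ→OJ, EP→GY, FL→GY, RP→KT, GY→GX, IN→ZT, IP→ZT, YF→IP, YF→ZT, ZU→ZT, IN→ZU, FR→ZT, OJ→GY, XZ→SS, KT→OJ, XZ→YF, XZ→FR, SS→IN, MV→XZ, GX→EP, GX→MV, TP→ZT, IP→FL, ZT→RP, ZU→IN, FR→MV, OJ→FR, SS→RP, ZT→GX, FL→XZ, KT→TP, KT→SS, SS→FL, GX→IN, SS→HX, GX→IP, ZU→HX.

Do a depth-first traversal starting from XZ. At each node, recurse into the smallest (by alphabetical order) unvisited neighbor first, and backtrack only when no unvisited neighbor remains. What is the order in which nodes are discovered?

XZ FR MV ZT GX EP GY IN ZU HX IP FL RP KT OJ SS TP YF

Visit XZ
XZ → FR
FR → MV
FR → ZT
ZT → GX
GX → EP
EP → GY
GX → IN
IN → ZU
ZU → HX
GX → IP
IP → FL
ZT → RP
RP → KT
KT → OJ
KT → SS
KT → TP
XZ → YF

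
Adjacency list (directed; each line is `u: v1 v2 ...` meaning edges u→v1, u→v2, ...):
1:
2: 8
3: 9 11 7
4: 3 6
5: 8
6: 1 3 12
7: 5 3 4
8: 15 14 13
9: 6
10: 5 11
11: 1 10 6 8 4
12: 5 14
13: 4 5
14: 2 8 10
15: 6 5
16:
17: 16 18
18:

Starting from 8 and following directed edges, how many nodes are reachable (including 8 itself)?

15

BFS from 8 visits: 8, 15, 14, 13, 6, 5, 10, 2, 4, 12, 3, 1, 11, 9, 7
Reachable nodes: 15 of 18 total.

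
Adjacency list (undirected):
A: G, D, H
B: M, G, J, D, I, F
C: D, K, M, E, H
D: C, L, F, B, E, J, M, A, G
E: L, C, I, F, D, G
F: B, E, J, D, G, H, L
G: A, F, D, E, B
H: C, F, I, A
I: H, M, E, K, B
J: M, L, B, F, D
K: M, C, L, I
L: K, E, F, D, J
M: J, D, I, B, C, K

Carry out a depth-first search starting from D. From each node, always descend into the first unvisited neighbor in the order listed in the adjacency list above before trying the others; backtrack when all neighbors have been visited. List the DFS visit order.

D -> C -> K -> M -> J -> L -> E -> I -> H -> F -> B -> G -> A

Visit D
D → C
C → K
K → M
M → J
J → L
L → E
E → I
I → H
H → F
F → B
B → G
G → A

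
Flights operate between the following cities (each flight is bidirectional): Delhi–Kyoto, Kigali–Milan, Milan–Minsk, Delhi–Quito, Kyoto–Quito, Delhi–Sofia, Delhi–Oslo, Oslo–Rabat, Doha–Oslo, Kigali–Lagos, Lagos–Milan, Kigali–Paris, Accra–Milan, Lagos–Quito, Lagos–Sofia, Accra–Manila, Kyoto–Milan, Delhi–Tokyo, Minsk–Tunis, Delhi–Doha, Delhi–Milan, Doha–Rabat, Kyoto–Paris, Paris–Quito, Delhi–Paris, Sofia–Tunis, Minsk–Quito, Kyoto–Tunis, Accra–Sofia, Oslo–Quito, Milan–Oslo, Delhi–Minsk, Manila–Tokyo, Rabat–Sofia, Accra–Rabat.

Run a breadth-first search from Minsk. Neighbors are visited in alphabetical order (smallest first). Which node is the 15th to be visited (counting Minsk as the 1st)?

Rabat

Visit Minsk; enqueue Delhi, Milan, Quito, Tunis → queue [Delhi, Milan, Quito, Tunis]
Visit Delhi; enqueue Doha, Kyoto, Oslo, Paris, Sofia, Tokyo → queue [Milan, Quito, Tunis, Doha, Kyoto, Oslo, Paris, Sofia, Tokyo]
Visit Milan; enqueue Accra, Kigali, Lagos → queue [Quito, Tunis, Doha, Kyoto, Oslo, Paris, Sofia, Tokyo, Accra, Kigali, Lagos]
Visit Quito → queue [Tunis, Doha, Kyoto, Oslo, Paris, Sofia, Tokyo, Accra, Kigali, Lagos]
Visit Tunis → queue [Doha, Kyoto, Oslo, Paris, Sofia, Tokyo, Accra, Kigali, Lagos]
Visit Doha; enqueue Rabat → queue [Kyoto, Oslo, Paris, Sofia, Tokyo, Accra, Kigali, Lagos, Rabat]
Visit Kyoto → queue [Oslo, Paris, Sofia, Tokyo, Accra, Kigali, Lagos, Rabat]
Visit Oslo → queue [Paris, Sofia, Tokyo, Accra, Kigali, Lagos, Rabat]
Visit Paris → queue [Sofia, Tokyo, Accra, Kigali, Lagos, Rabat]
Visit Sofia → queue [Tokyo, Accra, Kigali, Lagos, Rabat]
Visit Tokyo; enqueue Manila → queue [Accra, Kigali, Lagos, Rabat, Manila]
Visit Accra → queue [Kigali, Lagos, Rabat, Manila]
Visit Kigali → queue [Lagos, Rabat, Manila]
Visit Lagos → queue [Rabat, Manila]
Visit Rabat → queue [Manila]
Visit Manila → queue []

Visit order: Minsk, Delhi, Milan, Quito, Tunis, Doha, Kyoto, Oslo, Paris, Sofia, Tokyo, Accra, Kigali, Lagos, Rabat, Manila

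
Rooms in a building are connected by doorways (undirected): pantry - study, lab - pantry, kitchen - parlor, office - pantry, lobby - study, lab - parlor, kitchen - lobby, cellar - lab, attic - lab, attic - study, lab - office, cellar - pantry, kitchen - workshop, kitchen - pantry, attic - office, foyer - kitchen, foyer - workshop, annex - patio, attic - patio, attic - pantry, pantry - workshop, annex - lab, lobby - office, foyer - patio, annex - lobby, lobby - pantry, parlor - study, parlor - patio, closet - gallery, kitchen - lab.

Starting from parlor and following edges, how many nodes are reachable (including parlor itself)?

BFS from parlor visits: parlor, kitchen, lab, patio, study, foyer, lobby, pantry, workshop, annex, attic, cellar, office
Reachable nodes: 13 of 15 total.

13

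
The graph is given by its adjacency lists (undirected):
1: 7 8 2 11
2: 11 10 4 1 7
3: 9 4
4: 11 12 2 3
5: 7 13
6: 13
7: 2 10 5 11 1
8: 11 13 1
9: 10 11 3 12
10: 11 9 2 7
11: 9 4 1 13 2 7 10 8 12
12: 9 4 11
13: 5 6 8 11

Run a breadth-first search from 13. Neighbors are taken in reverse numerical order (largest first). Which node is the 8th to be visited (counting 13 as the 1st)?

9

Visit 13; enqueue 11, 8, 6, 5 → queue [11, 8, 6, 5]
Visit 11; enqueue 12, 10, 9, 7, 4, 2, 1 → queue [8, 6, 5, 12, 10, 9, 7, 4, 2, 1]
Visit 8 → queue [6, 5, 12, 10, 9, 7, 4, 2, 1]
Visit 6 → queue [5, 12, 10, 9, 7, 4, 2, 1]
Visit 5 → queue [12, 10, 9, 7, 4, 2, 1]
Visit 12 → queue [10, 9, 7, 4, 2, 1]
Visit 10 → queue [9, 7, 4, 2, 1]
Visit 9; enqueue 3 → queue [7, 4, 2, 1, 3]
Visit 7 → queue [4, 2, 1, 3]
Visit 4 → queue [2, 1, 3]
Visit 2 → queue [1, 3]
Visit 1 → queue [3]
Visit 3 → queue []

Visit order: 13, 11, 8, 6, 5, 12, 10, 9, 7, 4, 2, 1, 3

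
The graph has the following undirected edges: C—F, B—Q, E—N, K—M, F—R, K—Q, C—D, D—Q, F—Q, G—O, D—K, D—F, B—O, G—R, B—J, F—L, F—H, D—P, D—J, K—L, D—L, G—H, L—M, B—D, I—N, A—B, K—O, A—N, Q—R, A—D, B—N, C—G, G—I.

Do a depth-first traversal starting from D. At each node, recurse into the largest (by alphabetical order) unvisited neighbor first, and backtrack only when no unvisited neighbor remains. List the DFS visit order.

Visit D
D → Q
Q → R
R → G
G → O
O → K
K → M
M → L
L → F
F → H
F → C
O → B
B → N
N → I
N → E
N → A
B → J
D → P

D -> Q -> R -> G -> O -> K -> M -> L -> F -> H -> C -> B -> N -> I -> E -> A -> J -> P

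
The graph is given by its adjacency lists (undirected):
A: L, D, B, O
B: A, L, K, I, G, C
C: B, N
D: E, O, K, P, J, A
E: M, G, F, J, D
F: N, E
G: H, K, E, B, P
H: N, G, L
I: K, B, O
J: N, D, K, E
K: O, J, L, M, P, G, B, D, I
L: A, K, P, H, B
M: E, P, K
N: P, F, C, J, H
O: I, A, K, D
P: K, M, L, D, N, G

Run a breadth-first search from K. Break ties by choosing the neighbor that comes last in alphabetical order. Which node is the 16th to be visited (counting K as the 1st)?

Visit K; enqueue P, O, M, L, J, I, G, D, B → queue [P, O, M, L, J, I, G, D, B]
Visit P; enqueue N → queue [O, M, L, J, I, G, D, B, N]
Visit O; enqueue A → queue [M, L, J, I, G, D, B, N, A]
Visit M; enqueue E → queue [L, J, I, G, D, B, N, A, E]
Visit L; enqueue H → queue [J, I, G, D, B, N, A, E, H]
Visit J → queue [I, G, D, B, N, A, E, H]
Visit I → queue [G, D, B, N, A, E, H]
Visit G → queue [D, B, N, A, E, H]
Visit D → queue [B, N, A, E, H]
Visit B; enqueue C → queue [N, A, E, H, C]
Visit N; enqueue F → queue [A, E, H, C, F]
Visit A → queue [E, H, C, F]
Visit E → queue [H, C, F]
Visit H → queue [C, F]
Visit C → queue [F]
Visit F → queue []

Visit order: K, P, O, M, L, J, I, G, D, B, N, A, E, H, C, F

F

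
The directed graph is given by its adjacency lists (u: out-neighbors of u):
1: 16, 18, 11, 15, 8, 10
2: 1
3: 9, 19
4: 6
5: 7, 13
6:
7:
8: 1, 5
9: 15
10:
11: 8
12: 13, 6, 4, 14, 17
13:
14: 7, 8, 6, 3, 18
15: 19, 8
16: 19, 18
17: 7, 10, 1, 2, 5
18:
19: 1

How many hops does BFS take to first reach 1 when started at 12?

2

Level 0: 12
Level 1: 4, 6, 13, 14, 17
Level 2: 1, 2, 3, 5, 7, 8, 10, 18
Level 3: 9, 11, 15, 16, 19
1 first appears at level 2.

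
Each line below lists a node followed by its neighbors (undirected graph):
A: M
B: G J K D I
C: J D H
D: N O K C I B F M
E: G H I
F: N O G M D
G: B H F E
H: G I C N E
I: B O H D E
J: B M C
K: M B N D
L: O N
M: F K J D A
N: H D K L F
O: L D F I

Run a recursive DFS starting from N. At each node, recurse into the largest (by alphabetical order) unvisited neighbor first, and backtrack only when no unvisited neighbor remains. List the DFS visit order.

N → L → O → I → H → G → F → M → K → D → C → J → B → A → E

Visit N
N → L
L → O
O → I
I → H
H → G
G → F
F → M
M → K
K → D
D → C
C → J
J → B
M → A
G → E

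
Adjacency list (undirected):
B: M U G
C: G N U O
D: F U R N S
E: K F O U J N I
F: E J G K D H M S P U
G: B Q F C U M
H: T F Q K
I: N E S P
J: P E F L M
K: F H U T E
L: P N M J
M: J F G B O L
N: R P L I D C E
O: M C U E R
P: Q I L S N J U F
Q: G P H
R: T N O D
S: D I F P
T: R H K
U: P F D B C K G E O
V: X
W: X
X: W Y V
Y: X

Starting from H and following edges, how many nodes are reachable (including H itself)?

BFS from H visits: H, T, F, Q, K, R, E, J, G, D, M, S, P, U, N, O, I, L, B, C
Reachable nodes: 20 of 24 total.

20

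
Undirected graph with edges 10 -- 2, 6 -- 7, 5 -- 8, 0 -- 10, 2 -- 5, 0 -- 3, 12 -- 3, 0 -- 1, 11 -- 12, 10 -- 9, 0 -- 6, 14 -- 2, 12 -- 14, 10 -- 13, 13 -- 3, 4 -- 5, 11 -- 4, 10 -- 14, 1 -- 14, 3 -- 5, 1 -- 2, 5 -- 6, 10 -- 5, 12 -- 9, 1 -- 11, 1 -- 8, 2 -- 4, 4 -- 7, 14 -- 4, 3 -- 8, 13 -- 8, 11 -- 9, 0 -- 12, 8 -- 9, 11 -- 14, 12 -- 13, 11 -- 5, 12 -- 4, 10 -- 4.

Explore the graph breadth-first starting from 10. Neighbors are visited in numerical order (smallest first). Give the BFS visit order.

Visit 10; enqueue 0, 2, 4, 5, 9, 13, 14 → queue [0, 2, 4, 5, 9, 13, 14]
Visit 0; enqueue 1, 3, 6, 12 → queue [2, 4, 5, 9, 13, 14, 1, 3, 6, 12]
Visit 2 → queue [4, 5, 9, 13, 14, 1, 3, 6, 12]
Visit 4; enqueue 7, 11 → queue [5, 9, 13, 14, 1, 3, 6, 12, 7, 11]
Visit 5; enqueue 8 → queue [9, 13, 14, 1, 3, 6, 12, 7, 11, 8]
Visit 9 → queue [13, 14, 1, 3, 6, 12, 7, 11, 8]
Visit 13 → queue [14, 1, 3, 6, 12, 7, 11, 8]
Visit 14 → queue [1, 3, 6, 12, 7, 11, 8]
Visit 1 → queue [3, 6, 12, 7, 11, 8]
Visit 3 → queue [6, 12, 7, 11, 8]
Visit 6 → queue [12, 7, 11, 8]
Visit 12 → queue [7, 11, 8]
Visit 7 → queue [11, 8]
Visit 11 → queue [8]
Visit 8 → queue []

10 0 2 4 5 9 13 14 1 3 6 12 7 11 8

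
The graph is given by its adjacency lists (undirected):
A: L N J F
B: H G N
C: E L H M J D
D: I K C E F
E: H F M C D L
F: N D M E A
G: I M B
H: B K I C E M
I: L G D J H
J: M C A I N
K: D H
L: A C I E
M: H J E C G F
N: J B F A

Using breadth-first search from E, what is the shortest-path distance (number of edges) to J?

2

Level 0: E
Level 1: C, D, F, H, L, M
Level 2: A, B, G, I, J, K, N
J first appears at level 2.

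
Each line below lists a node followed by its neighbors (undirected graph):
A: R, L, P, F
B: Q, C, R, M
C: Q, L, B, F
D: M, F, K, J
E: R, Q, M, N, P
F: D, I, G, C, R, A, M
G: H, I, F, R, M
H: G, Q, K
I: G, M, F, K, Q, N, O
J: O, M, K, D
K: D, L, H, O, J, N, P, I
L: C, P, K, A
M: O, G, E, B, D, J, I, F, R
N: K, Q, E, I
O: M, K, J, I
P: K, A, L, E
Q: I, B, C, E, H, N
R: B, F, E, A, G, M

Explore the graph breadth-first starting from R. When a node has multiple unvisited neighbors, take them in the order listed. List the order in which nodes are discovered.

R, B, F, E, A, G, M, Q, C, D, I, N, P, L, H, O, J, K

Visit R; enqueue B, F, E, A, G, M → queue [B, F, E, A, G, M]
Visit B; enqueue Q, C → queue [F, E, A, G, M, Q, C]
Visit F; enqueue D, I → queue [E, A, G, M, Q, C, D, I]
Visit E; enqueue N, P → queue [A, G, M, Q, C, D, I, N, P]
Visit A; enqueue L → queue [G, M, Q, C, D, I, N, P, L]
Visit G; enqueue H → queue [M, Q, C, D, I, N, P, L, H]
Visit M; enqueue O, J → queue [Q, C, D, I, N, P, L, H, O, J]
Visit Q → queue [C, D, I, N, P, L, H, O, J]
Visit C → queue [D, I, N, P, L, H, O, J]
Visit D; enqueue K → queue [I, N, P, L, H, O, J, K]
Visit I → queue [N, P, L, H, O, J, K]
Visit N → queue [P, L, H, O, J, K]
Visit P → queue [L, H, O, J, K]
Visit L → queue [H, O, J, K]
Visit H → queue [O, J, K]
Visit O → queue [J, K]
Visit J → queue [K]
Visit K → queue []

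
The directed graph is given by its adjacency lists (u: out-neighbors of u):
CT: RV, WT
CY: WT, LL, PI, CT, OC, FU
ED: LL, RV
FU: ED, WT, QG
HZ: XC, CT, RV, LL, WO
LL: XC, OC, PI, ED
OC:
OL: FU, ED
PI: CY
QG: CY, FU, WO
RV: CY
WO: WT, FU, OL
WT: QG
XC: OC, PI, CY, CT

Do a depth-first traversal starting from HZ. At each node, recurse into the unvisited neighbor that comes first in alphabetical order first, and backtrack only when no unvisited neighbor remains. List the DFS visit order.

Visit HZ
HZ → CT
CT → RV
RV → CY
CY → FU
FU → ED
ED → LL
LL → OC
LL → PI
LL → XC
FU → QG
QG → WO
WO → OL
WO → WT

HZ -> CT -> RV -> CY -> FU -> ED -> LL -> OC -> PI -> XC -> QG -> WO -> OL -> WT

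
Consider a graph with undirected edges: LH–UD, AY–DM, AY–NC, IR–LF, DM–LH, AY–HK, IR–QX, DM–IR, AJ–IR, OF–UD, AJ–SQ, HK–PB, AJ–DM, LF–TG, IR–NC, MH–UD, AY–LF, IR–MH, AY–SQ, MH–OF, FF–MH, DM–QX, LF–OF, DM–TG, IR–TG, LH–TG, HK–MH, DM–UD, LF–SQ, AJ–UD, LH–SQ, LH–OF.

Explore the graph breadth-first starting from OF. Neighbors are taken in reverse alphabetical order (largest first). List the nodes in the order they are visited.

OF, UD, MH, LH, LF, DM, AJ, IR, HK, FF, TG, SQ, AY, QX, NC, PB

Visit OF; enqueue UD, MH, LH, LF → queue [UD, MH, LH, LF]
Visit UD; enqueue DM, AJ → queue [MH, LH, LF, DM, AJ]
Visit MH; enqueue IR, HK, FF → queue [LH, LF, DM, AJ, IR, HK, FF]
Visit LH; enqueue TG, SQ → queue [LF, DM, AJ, IR, HK, FF, TG, SQ]
Visit LF; enqueue AY → queue [DM, AJ, IR, HK, FF, TG, SQ, AY]
Visit DM; enqueue QX → queue [AJ, IR, HK, FF, TG, SQ, AY, QX]
Visit AJ → queue [IR, HK, FF, TG, SQ, AY, QX]
Visit IR; enqueue NC → queue [HK, FF, TG, SQ, AY, QX, NC]
Visit HK; enqueue PB → queue [FF, TG, SQ, AY, QX, NC, PB]
Visit FF → queue [TG, SQ, AY, QX, NC, PB]
Visit TG → queue [SQ, AY, QX, NC, PB]
Visit SQ → queue [AY, QX, NC, PB]
Visit AY → queue [QX, NC, PB]
Visit QX → queue [NC, PB]
Visit NC → queue [PB]
Visit PB → queue []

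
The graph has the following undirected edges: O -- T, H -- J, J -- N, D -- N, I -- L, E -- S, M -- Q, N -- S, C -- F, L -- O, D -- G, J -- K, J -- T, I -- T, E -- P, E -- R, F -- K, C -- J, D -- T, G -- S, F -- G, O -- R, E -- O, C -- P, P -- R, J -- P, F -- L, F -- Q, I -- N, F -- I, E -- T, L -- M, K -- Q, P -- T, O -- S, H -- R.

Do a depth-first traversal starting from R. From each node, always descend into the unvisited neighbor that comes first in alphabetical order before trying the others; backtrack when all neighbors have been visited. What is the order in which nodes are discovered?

R -> E -> O -> L -> F -> C -> J -> H -> K -> Q -> M -> N -> D -> G -> S -> T -> I -> P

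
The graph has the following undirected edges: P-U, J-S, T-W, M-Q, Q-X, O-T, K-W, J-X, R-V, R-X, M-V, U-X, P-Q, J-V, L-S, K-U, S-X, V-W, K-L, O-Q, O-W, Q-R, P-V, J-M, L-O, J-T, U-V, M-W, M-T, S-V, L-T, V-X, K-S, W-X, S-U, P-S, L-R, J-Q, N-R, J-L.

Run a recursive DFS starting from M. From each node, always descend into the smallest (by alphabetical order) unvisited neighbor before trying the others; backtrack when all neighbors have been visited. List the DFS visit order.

M J L K S P Q O T W V R N X U

Visit M
M → J
J → L
L → K
K → S
S → P
P → Q
Q → O
O → T
T → W
W → V
V → R
R → N
R → X
X → U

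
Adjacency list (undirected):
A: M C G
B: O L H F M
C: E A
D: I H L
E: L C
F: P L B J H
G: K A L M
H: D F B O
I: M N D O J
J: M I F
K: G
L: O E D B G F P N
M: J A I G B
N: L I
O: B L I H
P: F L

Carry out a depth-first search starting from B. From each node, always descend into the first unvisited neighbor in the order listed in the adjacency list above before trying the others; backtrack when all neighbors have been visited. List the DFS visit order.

Visit B
B → O
O → L
L → E
E → C
C → A
A → M
M → J
J → I
I → N
I → D
D → H
H → F
F → P
M → G
G → K

B → O → L → E → C → A → M → J → I → N → D → H → F → P → G → K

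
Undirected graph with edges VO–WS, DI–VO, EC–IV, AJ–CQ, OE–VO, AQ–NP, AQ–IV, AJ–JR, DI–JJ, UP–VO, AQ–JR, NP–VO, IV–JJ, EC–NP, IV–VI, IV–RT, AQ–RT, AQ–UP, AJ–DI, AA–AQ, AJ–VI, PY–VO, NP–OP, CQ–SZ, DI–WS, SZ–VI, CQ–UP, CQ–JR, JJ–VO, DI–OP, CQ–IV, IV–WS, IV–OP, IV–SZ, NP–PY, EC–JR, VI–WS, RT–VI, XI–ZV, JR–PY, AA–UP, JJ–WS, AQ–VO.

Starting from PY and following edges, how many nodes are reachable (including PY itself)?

19

BFS from PY visits: PY, JR, NP, VO, AJ, AQ, CQ, EC, OP, DI, JJ, OE, UP, WS, VI, AA, IV, RT, SZ
Reachable nodes: 19 of 21 total.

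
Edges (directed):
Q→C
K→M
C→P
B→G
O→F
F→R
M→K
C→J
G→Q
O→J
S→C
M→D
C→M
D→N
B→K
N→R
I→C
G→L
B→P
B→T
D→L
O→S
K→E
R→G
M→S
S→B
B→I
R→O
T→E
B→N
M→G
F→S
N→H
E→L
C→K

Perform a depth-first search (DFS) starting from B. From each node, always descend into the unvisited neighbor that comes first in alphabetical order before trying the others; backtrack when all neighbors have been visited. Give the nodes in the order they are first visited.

B -> G -> L -> Q -> C -> J -> K -> E -> M -> D -> N -> H -> R -> O -> F -> S -> P -> I -> T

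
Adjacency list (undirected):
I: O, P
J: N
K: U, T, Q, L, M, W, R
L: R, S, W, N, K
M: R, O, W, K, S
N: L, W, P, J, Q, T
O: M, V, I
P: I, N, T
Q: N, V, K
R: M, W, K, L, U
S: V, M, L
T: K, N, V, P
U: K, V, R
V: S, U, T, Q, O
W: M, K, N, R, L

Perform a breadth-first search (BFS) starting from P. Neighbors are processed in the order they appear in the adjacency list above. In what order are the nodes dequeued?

P, I, N, T, O, L, W, J, Q, K, V, M, R, S, U

Visit P; enqueue I, N, T → queue [I, N, T]
Visit I; enqueue O → queue [N, T, O]
Visit N; enqueue L, W, J, Q → queue [T, O, L, W, J, Q]
Visit T; enqueue K, V → queue [O, L, W, J, Q, K, V]
Visit O; enqueue M → queue [L, W, J, Q, K, V, M]
Visit L; enqueue R, S → queue [W, J, Q, K, V, M, R, S]
Visit W → queue [J, Q, K, V, M, R, S]
Visit J → queue [Q, K, V, M, R, S]
Visit Q → queue [K, V, M, R, S]
Visit K; enqueue U → queue [V, M, R, S, U]
Visit V → queue [M, R, S, U]
Visit M → queue [R, S, U]
Visit R → queue [S, U]
Visit S → queue [U]
Visit U → queue []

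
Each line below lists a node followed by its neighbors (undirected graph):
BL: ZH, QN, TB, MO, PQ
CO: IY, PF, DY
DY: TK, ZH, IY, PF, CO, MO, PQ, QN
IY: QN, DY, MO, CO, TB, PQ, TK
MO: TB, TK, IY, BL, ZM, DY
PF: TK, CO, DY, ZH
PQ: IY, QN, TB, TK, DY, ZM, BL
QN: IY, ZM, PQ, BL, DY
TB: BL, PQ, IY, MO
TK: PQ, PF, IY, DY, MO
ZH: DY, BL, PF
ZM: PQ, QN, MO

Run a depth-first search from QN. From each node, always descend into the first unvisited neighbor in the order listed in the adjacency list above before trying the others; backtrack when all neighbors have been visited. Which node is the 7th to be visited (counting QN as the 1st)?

Visit QN
QN → IY
IY → DY
DY → TK
TK → PQ
PQ → TB
TB → BL
BL → ZH
ZH → PF
PF → CO
BL → MO
MO → ZM

Visit order: QN, IY, DY, TK, PQ, TB, BL, ZH, PF, CO, MO, ZM

BL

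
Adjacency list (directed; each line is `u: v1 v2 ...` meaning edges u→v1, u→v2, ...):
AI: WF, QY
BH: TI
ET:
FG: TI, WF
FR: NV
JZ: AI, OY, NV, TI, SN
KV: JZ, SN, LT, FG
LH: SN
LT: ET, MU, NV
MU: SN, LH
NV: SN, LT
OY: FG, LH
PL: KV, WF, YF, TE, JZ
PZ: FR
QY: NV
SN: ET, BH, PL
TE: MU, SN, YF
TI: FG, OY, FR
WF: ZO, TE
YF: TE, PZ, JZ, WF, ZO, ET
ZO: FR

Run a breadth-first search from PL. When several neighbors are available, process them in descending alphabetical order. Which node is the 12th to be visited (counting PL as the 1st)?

Visit PL; enqueue YF, WF, TE, KV, JZ → queue [YF, WF, TE, KV, JZ]
Visit YF; enqueue ZO, PZ, ET → queue [WF, TE, KV, JZ, ZO, PZ, ET]
Visit WF → queue [TE, KV, JZ, ZO, PZ, ET]
Visit TE; enqueue SN, MU → queue [KV, JZ, ZO, PZ, ET, SN, MU]
Visit KV; enqueue LT, FG → queue [JZ, ZO, PZ, ET, SN, MU, LT, FG]
Visit JZ; enqueue TI, OY, NV, AI → queue [ZO, PZ, ET, SN, MU, LT, FG, TI, OY, NV, AI]
Visit ZO; enqueue FR → queue [PZ, ET, SN, MU, LT, FG, TI, OY, NV, AI, FR]
Visit PZ → queue [ET, SN, MU, LT, FG, TI, OY, NV, AI, FR]
Visit ET → queue [SN, MU, LT, FG, TI, OY, NV, AI, FR]
Visit SN; enqueue BH → queue [MU, LT, FG, TI, OY, NV, AI, FR, BH]
Visit MU; enqueue LH → queue [LT, FG, TI, OY, NV, AI, FR, BH, LH]
Visit LT → queue [FG, TI, OY, NV, AI, FR, BH, LH]
Visit FG → queue [TI, OY, NV, AI, FR, BH, LH]
Visit TI → queue [OY, NV, AI, FR, BH, LH]
Visit OY → queue [NV, AI, FR, BH, LH]
Visit NV → queue [AI, FR, BH, LH]
Visit AI; enqueue QY → queue [FR, BH, LH, QY]
Visit FR → queue [BH, LH, QY]
Visit BH → queue [LH, QY]
Visit LH → queue [QY]
Visit QY → queue []

Visit order: PL, YF, WF, TE, KV, JZ, ZO, PZ, ET, SN, MU, LT, FG, TI, OY, NV, AI, FR, BH, LH, QY

LT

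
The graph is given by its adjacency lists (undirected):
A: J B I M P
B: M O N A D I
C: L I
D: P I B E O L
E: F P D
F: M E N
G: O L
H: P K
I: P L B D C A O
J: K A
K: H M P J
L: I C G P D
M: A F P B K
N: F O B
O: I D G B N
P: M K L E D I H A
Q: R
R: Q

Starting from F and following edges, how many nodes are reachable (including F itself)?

BFS from F visits: F, E, M, N, D, P, A, B, K, O, I, L, H, J, G, C
Reachable nodes: 16 of 18 total.

16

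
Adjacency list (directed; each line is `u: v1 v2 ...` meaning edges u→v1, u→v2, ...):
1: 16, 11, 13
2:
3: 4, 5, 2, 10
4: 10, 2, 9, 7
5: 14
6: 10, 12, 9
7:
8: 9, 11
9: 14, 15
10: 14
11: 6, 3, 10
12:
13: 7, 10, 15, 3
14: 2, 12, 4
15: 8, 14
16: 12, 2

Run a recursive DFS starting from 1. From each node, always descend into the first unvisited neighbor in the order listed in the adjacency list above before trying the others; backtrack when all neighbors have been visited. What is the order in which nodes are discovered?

1 → 16 → 12 → 2 → 11 → 6 → 10 → 14 → 4 → 9 → 15 → 8 → 7 → 3 → 5 → 13

Visit 1
1 → 16
16 → 12
16 → 2
1 → 11
11 → 6
6 → 10
10 → 14
14 → 4
4 → 9
9 → 15
15 → 8
4 → 7
11 → 3
3 → 5
1 → 13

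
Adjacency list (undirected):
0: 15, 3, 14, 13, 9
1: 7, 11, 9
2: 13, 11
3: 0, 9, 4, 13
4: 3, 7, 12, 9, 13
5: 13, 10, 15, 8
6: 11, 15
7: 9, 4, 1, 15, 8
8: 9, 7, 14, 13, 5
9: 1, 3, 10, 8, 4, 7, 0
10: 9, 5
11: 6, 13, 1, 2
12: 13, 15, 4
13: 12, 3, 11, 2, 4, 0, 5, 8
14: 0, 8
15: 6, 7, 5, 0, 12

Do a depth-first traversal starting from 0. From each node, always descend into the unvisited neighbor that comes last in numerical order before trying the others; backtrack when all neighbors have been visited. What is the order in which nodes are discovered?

Visit 0
0 → 15
15 → 12
12 → 13
13 → 11
11 → 6
11 → 2
11 → 1
1 → 9
9 → 10
10 → 5
5 → 8
8 → 14
8 → 7
7 → 4
4 → 3

0 15 12 13 11 6 2 1 9 10 5 8 14 7 4 3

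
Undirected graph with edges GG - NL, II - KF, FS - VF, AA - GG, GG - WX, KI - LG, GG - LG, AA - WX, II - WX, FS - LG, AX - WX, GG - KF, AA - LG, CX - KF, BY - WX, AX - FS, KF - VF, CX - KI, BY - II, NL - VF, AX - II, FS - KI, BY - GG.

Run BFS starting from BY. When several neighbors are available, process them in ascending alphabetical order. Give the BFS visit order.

Visit BY; enqueue GG, II, WX → queue [GG, II, WX]
Visit GG; enqueue AA, KF, LG, NL → queue [II, WX, AA, KF, LG, NL]
Visit II; enqueue AX → queue [WX, AA, KF, LG, NL, AX]
Visit WX → queue [AA, KF, LG, NL, AX]
Visit AA → queue [KF, LG, NL, AX]
Visit KF; enqueue CX, VF → queue [LG, NL, AX, CX, VF]
Visit LG; enqueue FS, KI → queue [NL, AX, CX, VF, FS, KI]
Visit NL → queue [AX, CX, VF, FS, KI]
Visit AX → queue [CX, VF, FS, KI]
Visit CX → queue [VF, FS, KI]
Visit VF → queue [FS, KI]
Visit FS → queue [KI]
Visit KI → queue []

BY -> GG -> II -> WX -> AA -> KF -> LG -> NL -> AX -> CX -> VF -> FS -> KI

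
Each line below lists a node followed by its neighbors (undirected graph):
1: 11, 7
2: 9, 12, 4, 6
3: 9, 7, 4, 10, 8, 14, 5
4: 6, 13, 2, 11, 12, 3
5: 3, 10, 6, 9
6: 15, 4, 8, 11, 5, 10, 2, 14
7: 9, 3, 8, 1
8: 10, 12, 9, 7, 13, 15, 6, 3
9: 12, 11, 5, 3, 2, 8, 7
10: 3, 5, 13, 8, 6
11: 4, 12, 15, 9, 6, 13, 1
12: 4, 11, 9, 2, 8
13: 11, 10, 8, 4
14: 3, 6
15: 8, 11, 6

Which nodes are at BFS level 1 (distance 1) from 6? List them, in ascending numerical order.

2, 4, 5, 8, 10, 11, 14, 15

Level 0: 6
Level 1: 2, 4, 5, 8, 10, 11, 14, 15
Level 2: 1, 3, 7, 9, 12, 13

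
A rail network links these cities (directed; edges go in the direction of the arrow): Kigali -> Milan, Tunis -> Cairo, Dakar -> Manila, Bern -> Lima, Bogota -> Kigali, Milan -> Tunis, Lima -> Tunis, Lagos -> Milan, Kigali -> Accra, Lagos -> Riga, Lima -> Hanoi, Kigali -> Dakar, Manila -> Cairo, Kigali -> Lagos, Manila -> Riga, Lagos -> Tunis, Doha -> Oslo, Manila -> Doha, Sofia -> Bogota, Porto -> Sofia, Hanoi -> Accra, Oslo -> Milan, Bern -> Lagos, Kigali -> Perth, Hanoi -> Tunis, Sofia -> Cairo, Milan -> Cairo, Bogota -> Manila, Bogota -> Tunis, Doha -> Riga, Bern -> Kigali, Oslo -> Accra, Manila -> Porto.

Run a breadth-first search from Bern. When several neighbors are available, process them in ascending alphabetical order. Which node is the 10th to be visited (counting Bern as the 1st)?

Visit Bern; enqueue Kigali, Lagos, Lima → queue [Kigali, Lagos, Lima]
Visit Kigali; enqueue Accra, Dakar, Milan, Perth → queue [Lagos, Lima, Accra, Dakar, Milan, Perth]
Visit Lagos; enqueue Riga, Tunis → queue [Lima, Accra, Dakar, Milan, Perth, Riga, Tunis]
Visit Lima; enqueue Hanoi → queue [Accra, Dakar, Milan, Perth, Riga, Tunis, Hanoi]
Visit Accra → queue [Dakar, Milan, Perth, Riga, Tunis, Hanoi]
Visit Dakar; enqueue Manila → queue [Milan, Perth, Riga, Tunis, Hanoi, Manila]
Visit Milan; enqueue Cairo → queue [Perth, Riga, Tunis, Hanoi, Manila, Cairo]
Visit Perth → queue [Riga, Tunis, Hanoi, Manila, Cairo]
Visit Riga → queue [Tunis, Hanoi, Manila, Cairo]
Visit Tunis → queue [Hanoi, Manila, Cairo]
Visit Hanoi → queue [Manila, Cairo]
Visit Manila; enqueue Doha, Porto → queue [Cairo, Doha, Porto]
Visit Cairo → queue [Doha, Porto]
Visit Doha; enqueue Oslo → queue [Porto, Oslo]
Visit Porto; enqueue Sofia → queue [Oslo, Sofia]
Visit Oslo → queue [Sofia]
Visit Sofia; enqueue Bogota → queue [Bogota]
Visit Bogota → queue []

Visit order: Bern, Kigali, Lagos, Lima, Accra, Dakar, Milan, Perth, Riga, Tunis, Hanoi, Manila, Cairo, Doha, Porto, Oslo, Sofia, Bogota

Tunis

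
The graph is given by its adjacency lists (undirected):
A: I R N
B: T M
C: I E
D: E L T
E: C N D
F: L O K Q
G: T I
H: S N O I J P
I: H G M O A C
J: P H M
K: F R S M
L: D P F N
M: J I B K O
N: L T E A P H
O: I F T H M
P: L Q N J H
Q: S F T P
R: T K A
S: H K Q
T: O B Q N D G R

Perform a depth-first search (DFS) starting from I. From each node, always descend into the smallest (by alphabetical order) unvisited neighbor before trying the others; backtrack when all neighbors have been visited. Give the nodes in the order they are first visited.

I -> A -> N -> E -> C -> D -> L -> F -> K -> M -> B -> T -> G -> O -> H -> J -> P -> Q -> S -> R

Visit I
I → A
A → N
N → E
E → C
E → D
D → L
L → F
F → K
K → M
M → B
B → T
T → G
T → O
O → H
H → J
J → P
P → Q
Q → S
T → R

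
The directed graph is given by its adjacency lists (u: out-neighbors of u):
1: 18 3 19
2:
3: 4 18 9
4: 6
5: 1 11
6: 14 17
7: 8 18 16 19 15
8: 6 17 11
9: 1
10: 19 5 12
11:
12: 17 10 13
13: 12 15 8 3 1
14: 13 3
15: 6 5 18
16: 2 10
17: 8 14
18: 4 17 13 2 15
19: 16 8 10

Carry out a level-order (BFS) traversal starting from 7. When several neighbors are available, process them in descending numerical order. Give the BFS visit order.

Visit 7; enqueue 19, 18, 16, 15, 8 → queue [19, 18, 16, 15, 8]
Visit 19; enqueue 10 → queue [18, 16, 15, 8, 10]
Visit 18; enqueue 17, 13, 4, 2 → queue [16, 15, 8, 10, 17, 13, 4, 2]
Visit 16 → queue [15, 8, 10, 17, 13, 4, 2]
Visit 15; enqueue 6, 5 → queue [8, 10, 17, 13, 4, 2, 6, 5]
Visit 8; enqueue 11 → queue [10, 17, 13, 4, 2, 6, 5, 11]
Visit 10; enqueue 12 → queue [17, 13, 4, 2, 6, 5, 11, 12]
Visit 17; enqueue 14 → queue [13, 4, 2, 6, 5, 11, 12, 14]
Visit 13; enqueue 3, 1 → queue [4, 2, 6, 5, 11, 12, 14, 3, 1]
Visit 4 → queue [2, 6, 5, 11, 12, 14, 3, 1]
Visit 2 → queue [6, 5, 11, 12, 14, 3, 1]
Visit 6 → queue [5, 11, 12, 14, 3, 1]
Visit 5 → queue [11, 12, 14, 3, 1]
Visit 11 → queue [12, 14, 3, 1]
Visit 12 → queue [14, 3, 1]
Visit 14 → queue [3, 1]
Visit 3; enqueue 9 → queue [1, 9]
Visit 1 → queue [9]
Visit 9 → queue []

7 19 18 16 15 8 10 17 13 4 2 6 5 11 12 14 3 1 9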